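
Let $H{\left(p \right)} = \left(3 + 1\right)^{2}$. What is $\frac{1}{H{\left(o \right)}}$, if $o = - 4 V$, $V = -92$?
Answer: $\frac{1}{16} \approx 0.0625$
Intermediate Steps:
$o = 368$ ($o = \left(-4\right) \left(-92\right) = 368$)
$H{\left(p \right)} = 16$ ($H{\left(p \right)} = 4^{2} = 16$)
$\frac{1}{H{\left(o \right)}} = \frac{1}{16}$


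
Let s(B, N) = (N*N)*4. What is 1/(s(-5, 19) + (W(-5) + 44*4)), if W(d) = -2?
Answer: 1/1618 ≈ 0.00061805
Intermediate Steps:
s(B, N) = 4*N² (s(B, N) = N²*4 = 4*N²)
1/(s(-5, 19) + (W(-5) + 44*4)) = 1/(4*19² + (-2 + 44*4)) = 1/(4*361 + (-2 + 176)) = 1/(1444 + 174) = 1/1618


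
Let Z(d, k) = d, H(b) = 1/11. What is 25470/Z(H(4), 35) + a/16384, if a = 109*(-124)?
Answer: 1147572941/4096 ≈ 2.8017e+5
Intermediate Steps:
a = -13516
H(b) = 1/11
25470/Z(H(4), 35) + a/16384 = 25470/(1/11) - 13516/16384 = 25470*11 - 13516*1/16384 = 280170 - 3379/4096 = 1147572941/4096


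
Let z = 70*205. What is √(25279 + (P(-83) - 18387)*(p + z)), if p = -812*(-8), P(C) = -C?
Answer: I*√381539905 ≈ 19533.0*I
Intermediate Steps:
p = 6496
z = 14350
√(25279 + (P(-83) - 18387)*(p + z)) = √(25279 + (-1*(-83) - 18387)*(6496 + 14350)) = √(25279 + (83 - 18387)*20846) = √(25279 - 18304*20846) = √(25279 - 381565184) = √(-381539905) = I*√381539905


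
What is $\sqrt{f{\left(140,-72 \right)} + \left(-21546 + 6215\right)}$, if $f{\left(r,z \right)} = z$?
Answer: $i \sqrt{15403} \approx 124.11 i$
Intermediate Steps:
$\sqrt{f{\left(140,-72 \right)} + \left(-21546 + 6215\right)} = \sqrt{-72 + \left(-21546 + 6215\right)} = \sqrt{-72 - 15331} = \sqrt{-15403} = i \sqrt{15403}$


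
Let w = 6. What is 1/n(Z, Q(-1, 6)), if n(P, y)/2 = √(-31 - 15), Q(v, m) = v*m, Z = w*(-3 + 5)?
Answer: -I*√46/92 ≈ -0.073721*I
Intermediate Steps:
Z = 12 (Z = 6*(-3 + 5) = 6*2 = 12)
Q(v, m) = m*v
n(P, y) = 2*I*√46 (n(P, y) = 2*√(-31 - 15) = 2*√(-46) = 2*(I*√46) = 2*I*√46)
1/n(Z, Q(-1, 6)) = 1/(2*I*√46) = -I*√46/92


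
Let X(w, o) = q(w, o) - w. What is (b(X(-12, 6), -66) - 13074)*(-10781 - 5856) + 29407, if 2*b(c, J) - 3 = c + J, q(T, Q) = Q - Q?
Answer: 435931577/2 ≈ 2.1797e+8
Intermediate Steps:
q(T, Q) = 0
X(w, o) = -w (X(w, o) = 0 - w = -w)
b(c, J) = 3/2 + J/2 + c/2 (b(c, J) = 3/2 + (c + J)/2 = 3/2 + (J + c)/2 = 3/2 + (J/2 + c/2) = 3/2 + J/2 + c/2)
(b(X(-12, 6), -66) - 13074)*(-10781 - 5856) + 29407 = ((3/2 + (½)*(-66) + (-1*(-12))/2) - 13074)*(-10781 - 5856) + 29407 = ((3/2 - 33 + (½)*12) - 13074)*(-16637) + 29407 = ((3/2 - 33 + 6) - 13074)*(-16637) + 29407 = (-51/2 - 13074)*(-16637) + 29407 = -26199/2*(-16637) + 29407 = 435872763/2 + 29407 = 435931577/2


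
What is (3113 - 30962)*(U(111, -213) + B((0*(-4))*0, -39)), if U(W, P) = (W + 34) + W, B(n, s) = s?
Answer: -6043233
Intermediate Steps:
U(W, P) = 34 + 2*W (U(W, P) = (34 + W) + W = 34 + 2*W)
(3113 - 30962)*(U(111, -213) + B((0*(-4))*0, -39)) = (3113 - 30962)*((34 + 2*111) - 39) = -27849*((34 + 222) - 39) = -27849*(256 - 39) = -27849*217 = -6043233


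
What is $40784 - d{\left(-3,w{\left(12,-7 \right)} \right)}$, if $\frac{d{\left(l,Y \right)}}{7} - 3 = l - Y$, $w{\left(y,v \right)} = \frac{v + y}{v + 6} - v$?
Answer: $40798$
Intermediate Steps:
$w{\left(y,v \right)} = - v + \frac{v + y}{6 + v}$ ($w{\left(y,v \right)} = \frac{v + y}{6 + v} - v = - v + \frac{v + y}{6 + v}$)
$d{\left(l,Y \right)} = 21 - 7 Y + 7 l$ ($d{\left(l,Y \right)} = 21 + 7 \left(l - Y\right) = 21 - \left(- 7 l + 7 Y\right) = 21 - 7 Y + 7 l$)
$40784 - d{\left(-3,w{\left(12,-7 \right)} \right)} = 40784 - \left(21 - 7 \frac{12 - \left(-7\right)^{2} - -35}{6 - 7} + 7 \left(-3\right)\right) = 40784 - \left(21 - 7 \frac{12 - 49 + 35}{-1} - 21\right) = 40784 - \left(21 - 7 \left(- (12 - 49 + 35)\right) - 21\right) = 40784 - \left(21 - 7 \left(\left(-1\right) \left(-2\right)\right) - 21\right) = 40784 - \left(21 - 14 - 21\right) = 40784 - -14 = 40784 + 14 = 40798$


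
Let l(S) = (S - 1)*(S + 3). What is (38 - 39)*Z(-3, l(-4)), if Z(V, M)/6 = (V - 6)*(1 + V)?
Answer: -108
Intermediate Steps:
l(S) = (-1 + S)*(3 + S)
Z(V, M) = 6*(1 + V)*(-6 + V) (Z(V, M) = 6*((V - 6)*(1 + V)) = 6*((-6 + V)*(1 + V)) = 6*((1 + V)*(-6 + V)) = 6*(1 + V)*(-6 + V))
(38 - 39)*Z(-3, l(-4)) = (38 - 39)*(-36 - 30*(-3) + 6*(-3)²) = -(-36 + 90 + 6*9) = -(-36 + 90 + 54) = -1*108 = -108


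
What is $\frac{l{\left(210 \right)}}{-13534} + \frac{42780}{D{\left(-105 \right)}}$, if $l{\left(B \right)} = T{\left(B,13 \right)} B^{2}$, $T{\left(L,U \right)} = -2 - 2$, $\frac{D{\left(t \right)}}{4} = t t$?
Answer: $\frac{69651871}{4973745} \approx 14.004$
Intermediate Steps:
$D{\left(t \right)} = 4 t^{2}$ ($D{\left(t \right)} = 4 t t = 4 t^{2}$)
$T{\left(L,U \right)} = -4$
$l{\left(B \right)} = - 4 B^{2}$
$\frac{l{\left(210 \right)}}{-13534} + \frac{42780}{D{\left(-105 \right)}} = \frac{\left(-4\right) 210^{2}}{-13534} + \frac{42780}{4 \left(-105\right)^{2}} = \left(-4\right) 44100 \left(- \frac{1}{13534}\right) + \frac{42780}{4 \cdot 11025} = \left(-176400\right) \left(- \frac{1}{13534}\right) + \frac{42780}{44100} = \frac{88200}{6767} + 42780 \cdot \frac{1}{44100} = \frac{88200}{6767} + \frac{713}{735} = \frac{69651871}{4973745}$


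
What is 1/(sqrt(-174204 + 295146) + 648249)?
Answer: 216083/140075548353 - sqrt(13438)/140075548353 ≈ 1.5418e-6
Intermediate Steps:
1/(sqrt(-174204 + 295146) + 648249) = 1/(sqrt(120942) + 648249) = 1/(3*sqrt(13438) + 648249) = 1/(648249 + 3*sqrt(13438))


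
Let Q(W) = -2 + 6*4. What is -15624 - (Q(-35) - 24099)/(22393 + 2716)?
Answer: -392278939/25109 ≈ -15623.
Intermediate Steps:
Q(W) = 22 (Q(W) = -2 + 24 = 22)
-15624 - (Q(-35) - 24099)/(22393 + 2716) = -15624 - (22 - 24099)/(22393 + 2716) = -15624 - (-24077)/25109 = -15624 - 1*(-24077/25109) = -15624 + 24077/25109 = -392278939/25109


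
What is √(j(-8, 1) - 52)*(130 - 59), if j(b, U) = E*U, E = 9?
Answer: 71*I*√43 ≈ 465.58*I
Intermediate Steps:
j(b, U) = 9*U
√(j(-8, 1) - 52)*(130 - 59) = √(9*1 - 52)*(130 - 59) = √(9 - 52)*71 = √(-43)*71 = (I*√43)*71 = 71*I*√43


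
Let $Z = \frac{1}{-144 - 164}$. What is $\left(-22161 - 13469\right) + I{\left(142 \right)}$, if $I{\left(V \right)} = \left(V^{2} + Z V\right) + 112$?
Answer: $- \frac{2364587}{154} \approx -15354.0$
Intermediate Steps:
$Z = - \frac{1}{308}$ ($Z = \frac{1}{-308} = - \frac{1}{308} \approx -0.0032468$)
$I{\left(V \right)} = 112 + V^{2} - \frac{V}{308}$ ($I{\left(V \right)} = \left(V^{2} - \frac{V}{308}\right) + 112 = 112 + V^{2} - \frac{V}{308}$)
$\left(-22161 - 13469\right) + I{\left(142 \right)} = \left(-22161 - 13469\right) + \left(112 + 142^{2} - \frac{71}{154}\right) = -35630 + \left(112 + 20164 - \frac{71}{154}\right) = -35630 + \frac{3122433}{154} = - \frac{2364587}{154}$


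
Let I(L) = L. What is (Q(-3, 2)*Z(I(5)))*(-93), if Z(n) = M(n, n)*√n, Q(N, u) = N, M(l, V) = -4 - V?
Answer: -2511*√5 ≈ -5614.8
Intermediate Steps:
Z(n) = √n*(-4 - n) (Z(n) = (-4 - n)*√n = √n*(-4 - n))
(Q(-3, 2)*Z(I(5)))*(-93) = -3*√5*(-4 - 1*5)*(-93) = -3*√5*(-4 - 5)*(-93) = -3*√5*(-9)*(-93) = -(-27)*√5*(-93) = (27*√5)*(-93) = -2511*√5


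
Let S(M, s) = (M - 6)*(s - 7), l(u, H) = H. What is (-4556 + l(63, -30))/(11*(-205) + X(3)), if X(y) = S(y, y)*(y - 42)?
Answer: 4586/2723 ≈ 1.6842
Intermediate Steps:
S(M, s) = (-7 + s)*(-6 + M) (S(M, s) = (-6 + M)*(-7 + s) = (-7 + s)*(-6 + M))
X(y) = (-42 + y)*(42 + y² - 13*y) (X(y) = (42 - 7*y - 6*y + y*y)*(y - 42) = (42 - 7*y - 6*y + y²)*(-42 + y) = (42 + y² - 13*y)*(-42 + y) = (-42 + y)*(42 + y² - 13*y))
(-4556 + l(63, -30))/(11*(-205) + X(3)) = (-4556 - 30)/(11*(-205) + (-42 + 3)*(42 + 3² - 13*3)) = -4586/(-2255 - 39*(42 + 9 - 39)) = -4586/(-2255 - 39*12) = -4586/(-2255 - 468) = -4586/(-2723) = -4586*(-1/2723) = 4586/2723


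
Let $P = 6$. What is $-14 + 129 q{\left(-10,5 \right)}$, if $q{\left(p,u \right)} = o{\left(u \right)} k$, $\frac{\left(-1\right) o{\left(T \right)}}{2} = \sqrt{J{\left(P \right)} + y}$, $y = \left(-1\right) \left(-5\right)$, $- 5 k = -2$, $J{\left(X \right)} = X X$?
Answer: $-14 - \frac{516 \sqrt{41}}{5} \approx -674.8$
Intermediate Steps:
$J{\left(X \right)} = X^{2}$
$k = \frac{2}{5}$ ($k = \left(- \frac{1}{5}\right) \left(-2\right) = \frac{2}{5} \approx 0.4$)
$y = 5$
$o{\left(T \right)} = - 2 \sqrt{41}$ ($o{\left(T \right)} = - 2 \sqrt{6^{2} + 5} = - 2 \sqrt{36 + 5} = - 2 \sqrt{41}$)
$q{\left(p,u \right)} = - \frac{4 \sqrt{41}}{5}$ ($q{\left(p,u \right)} = - 2 \sqrt{41} \cdot \frac{2}{5} = - \frac{4 \sqrt{41}}{5}$)
$-14 + 129 q{\left(-10,5 \right)} = -14 + 129 \left(- \frac{4 \sqrt{41}}{5}\right) = -14 - \frac{516 \sqrt{41}}{5}$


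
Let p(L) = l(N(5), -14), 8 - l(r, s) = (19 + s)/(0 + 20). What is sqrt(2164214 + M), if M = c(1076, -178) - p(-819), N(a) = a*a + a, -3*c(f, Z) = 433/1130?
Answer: sqrt(24871273177755)/3390 ≈ 1471.1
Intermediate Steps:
c(f, Z) = -433/3390 (c(f, Z) = -433/(3*1130) = -1/3*433/1130 = -433/3390)
N(a) = a + a**2 (N(a) = a**2 + a = a + a**2)
l(r, s) = 141/20 - s/20 (l(r, s) = 8 - (19 + s)/(0 + 20) = 8 - (19 + s)/20 = 8 - (19/20 + s/20) = 8 + (-19/20 - s/20) = 141/20 - s/20)
p(L) = 31/4 (p(L) = 141/20 - 1/20*(-14) = 141/20 + 7/10 = 31/4)
M = -53411/6780 (M = -433/3390 - 1*31/4 = -433/3390 - 31/4 = -53411/6780 ≈ -7.8777)
sqrt(2164214 + M) = sqrt(2164214 - 53411/6780) = sqrt(14673317509/6780) = sqrt(24871273177755)/3390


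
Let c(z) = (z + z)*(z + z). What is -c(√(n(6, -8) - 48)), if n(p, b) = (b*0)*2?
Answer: 192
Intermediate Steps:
n(p, b) = 0 (n(p, b) = 0*2 = 0)
c(z) = 4*z² (c(z) = (2*z)*(2*z) = 4*z²)
-c(√(n(6, -8) - 48)) = -4*(√(0 - 48))² = -4*(√(-48))² = -4*(4*I*√3)² = -4*(-48) = -1*(-192) = 192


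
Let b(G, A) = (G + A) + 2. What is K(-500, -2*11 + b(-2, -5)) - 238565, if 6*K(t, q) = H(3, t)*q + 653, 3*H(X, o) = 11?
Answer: -715418/3 ≈ -2.3847e+5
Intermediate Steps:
H(X, o) = 11/3 (H(X, o) = (⅓)*11 = 11/3)
b(G, A) = 2 + A + G (b(G, A) = (A + G) + 2 = 2 + A + G)
K(t, q) = 653/6 + 11*q/18 (K(t, q) = (11*q/3 + 653)/6 = (653 + 11*q/3)/6 = 653/6 + 11*q/18)
K(-500, -2*11 + b(-2, -5)) - 238565 = (653/6 + 11*(-2*11 + (2 - 5 - 2))/18) - 238565 = (653/6 + 11*(-22 - 5)/18) - 238565 = (653/6 + (11/18)*(-27)) - 238565 = (653/6 - 33/2) - 238565 = 277/3 - 238565 = -715418/3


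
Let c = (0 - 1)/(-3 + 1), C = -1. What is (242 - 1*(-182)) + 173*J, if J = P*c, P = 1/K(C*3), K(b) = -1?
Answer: 675/2 ≈ 337.50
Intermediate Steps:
c = ½ (c = -1/(-2) = -1*(-½) = ½ ≈ 0.50000)
P = -1 (P = 1/(-1) = -1)
J = -½ (J = -1*½ = -½ ≈ -0.50000)
(242 - 1*(-182)) + 173*J = (242 - 1*(-182)) + 173*(-½) = (242 + 182) - 173/2 = 424 - 173/2 = 675/2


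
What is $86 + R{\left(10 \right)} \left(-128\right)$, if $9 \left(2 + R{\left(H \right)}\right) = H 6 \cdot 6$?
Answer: $-4778$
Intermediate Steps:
$R{\left(H \right)} = -2 + 4 H$ ($R{\left(H \right)} = -2 + \frac{H 6 \cdot 6}{9} = -2 + \frac{6 H 6}{9} = -2 + \frac{36 H}{9} = -2 + 4 H$)
$86 + R{\left(10 \right)} \left(-128\right) = 86 + \left(-2 + 4 \cdot 10\right) \left(-128\right) = 86 + \left(-2 + 40\right) \left(-128\right) = 86 + 38 \left(-128\right) = 86 - 4864 = -4778$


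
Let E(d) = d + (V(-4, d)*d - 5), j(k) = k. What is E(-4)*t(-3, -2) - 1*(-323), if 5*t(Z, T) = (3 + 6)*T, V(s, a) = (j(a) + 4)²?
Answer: 1777/5 ≈ 355.40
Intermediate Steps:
V(s, a) = (4 + a)² (V(s, a) = (a + 4)² = (4 + a)²)
t(Z, T) = 9*T/5 (t(Z, T) = ((3 + 6)*T)/5 = (9*T)/5 = 9*T/5)
E(d) = -5 + d + d*(4 + d)² (E(d) = d + ((4 + d)²*d - 5) = d + (d*(4 + d)² - 5) = d + (-5 + d*(4 + d)²) = -5 + d + d*(4 + d)²)
E(-4)*t(-3, -2) - 1*(-323) = (-5 - 4 - 4*(4 - 4)²)*((9/5)*(-2)) - 1*(-323) = (-5 - 4 - 4*0²)*(-18/5) + 323 = (-5 - 4 - 4*0)*(-18/5) + 323 = (-5 - 4 + 0)*(-18/5) + 323 = -9*(-18/5) + 323 = 162/5 + 323 = 1777/5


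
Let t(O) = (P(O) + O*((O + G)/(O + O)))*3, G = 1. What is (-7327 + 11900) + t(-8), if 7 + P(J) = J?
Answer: 9035/2 ≈ 4517.5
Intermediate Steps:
P(J) = -7 + J
t(O) = -39/2 + 9*O/2 (t(O) = ((-7 + O) + O*((O + 1)/(O + O)))*3 = ((-7 + O) + O*((1 + O)/((2*O))))*3 = ((-7 + O) + O*((1 + O)*(1/(2*O))))*3 = ((-7 + O) + O*((1 + O)/(2*O)))*3 = ((-7 + O) + (½ + O/2))*3 = (-13/2 + 3*O/2)*3 = -39/2 + 9*O/2)
(-7327 + 11900) + t(-8) = (-7327 + 11900) + (-39/2 + (9/2)*(-8)) = 4573 + (-39/2 - 36) = 4573 - 111/2 = 9035/2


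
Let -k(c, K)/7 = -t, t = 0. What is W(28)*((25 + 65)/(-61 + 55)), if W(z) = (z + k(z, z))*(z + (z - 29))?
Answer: -11340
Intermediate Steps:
k(c, K) = 0 (k(c, K) = -(-7)*0 = -7*0 = 0)
W(z) = z*(-29 + 2*z) (W(z) = (z + 0)*(z + (z - 29)) = z*(z + (-29 + z)) = z*(-29 + 2*z))
W(28)*((25 + 65)/(-61 + 55)) = (28*(-29 + 2*28))*((25 + 65)/(-61 + 55)) = (28*(-29 + 56))*(90/(-6)) = (28*27)*(90*(-⅙)) = 756*(-15) = -11340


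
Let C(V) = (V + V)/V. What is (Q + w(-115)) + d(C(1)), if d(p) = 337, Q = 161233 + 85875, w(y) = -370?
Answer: 247075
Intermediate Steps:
C(V) = 2 (C(V) = (2*V)/V = 2)
Q = 247108
(Q + w(-115)) + d(C(1)) = (247108 - 370) + 337 = 246738 + 337 = 247075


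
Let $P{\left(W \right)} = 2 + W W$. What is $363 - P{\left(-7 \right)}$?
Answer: $312$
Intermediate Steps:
$P{\left(W \right)} = 2 + W^{2}$
$363 - P{\left(-7 \right)} = 363 - \left(2 + \left(-7\right)^{2}\right) = 363 - \left(2 + 49\right) = 363 - 51 = 312$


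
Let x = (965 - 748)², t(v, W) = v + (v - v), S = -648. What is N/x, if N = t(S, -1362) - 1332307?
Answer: -1332955/47089 ≈ -28.307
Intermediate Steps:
t(v, W) = v (t(v, W) = v + 0 = v)
x = 47089 (x = 217² = 47089)
N = -1332955 (N = -648 - 1332307 = -1332955)
N/x = -1332955/47089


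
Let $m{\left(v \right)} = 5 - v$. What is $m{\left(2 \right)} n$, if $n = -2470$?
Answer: $-7410$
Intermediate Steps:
$m{\left(2 \right)} n = \left(5 - 2\right) \left(-2470\right) = 3 \left(-2470\right) = -7410$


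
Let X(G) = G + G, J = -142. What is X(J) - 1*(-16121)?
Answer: 15837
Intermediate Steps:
X(G) = 2*G
X(J) - 1*(-16121) = 2*(-142) - 1*(-16121) = -284 + 16121 = 15837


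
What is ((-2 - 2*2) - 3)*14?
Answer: -126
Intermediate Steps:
((-2 - 2*2) - 3)*14 = ((-2 - 4) - 3)*14 = (-6 - 3)*14 = -9*14 = -126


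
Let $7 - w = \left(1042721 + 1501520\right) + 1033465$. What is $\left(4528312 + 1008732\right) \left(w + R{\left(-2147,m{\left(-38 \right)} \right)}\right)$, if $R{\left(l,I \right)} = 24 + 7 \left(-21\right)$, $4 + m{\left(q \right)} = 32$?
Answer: $-19810557838168$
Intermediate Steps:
$w = -3577699$ ($w = 7 - \left(\left(1042721 + 1501520\right) + 1033465\right) = 7 - \left(2544241 + 1033465\right) = 7 - 3577706 = -3577699$)
$m{\left(q \right)} = 28$ ($m{\left(q \right)} = -4 + 32 = 28$)
$R{\left(l,I \right)} = -123$ ($R{\left(l,I \right)} = 24 - 147 = -123$)
$\left(4528312 + 1008732\right) \left(w + R{\left(-2147,m{\left(-38 \right)} \right)}\right) = \left(4528312 + 1008732\right) \left(-3577699 - 123\right) = 5537044 \left(-3577822\right) = -19810557838168$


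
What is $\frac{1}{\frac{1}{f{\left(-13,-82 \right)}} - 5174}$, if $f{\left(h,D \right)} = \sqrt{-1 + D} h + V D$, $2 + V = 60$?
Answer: $\frac{- 13 \sqrt{83} + 4756 i}{- 24607545 i + 67262 \sqrt{83}} \approx -0.00019327 - 1.9185 \cdot 10^{-13} i$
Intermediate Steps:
$V = 58$ ($V = -2 + 60 = 58$)
$f{\left(h,D \right)} = 58 D + h \sqrt{-1 + D}$ ($f{\left(h,D \right)} = \sqrt{-1 + D} h + 58 D = h \sqrt{-1 + D} + 58 D = 58 D + h \sqrt{-1 + D}$)
$\frac{1}{\frac{1}{f{\left(-13,-82 \right)}} - 5174} = \frac{1}{\frac{1}{58 \left(-82\right) - 13 \sqrt{-1 - 82}} - 5174} = \frac{1}{\frac{1}{-4756 - 13 \sqrt{-83}} - 5174} = \frac{1}{\frac{1}{-4756 - 13 i \sqrt{83}} - 5174} = \frac{1}{-5174 + \frac{1}{-4756 - 13 i \sqrt{83}}}$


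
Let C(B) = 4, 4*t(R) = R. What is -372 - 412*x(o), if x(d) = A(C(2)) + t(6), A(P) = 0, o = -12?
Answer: -990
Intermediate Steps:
t(R) = R/4
x(d) = 3/2 (x(d) = 0 + (¼)*6 = 0 + 3/2 = 3/2)
-372 - 412*x(o) = -372 - 412*3/2 = -372 - 618 = -990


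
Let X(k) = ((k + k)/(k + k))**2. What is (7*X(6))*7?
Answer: 49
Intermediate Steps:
X(k) = 1 (X(k) = ((2*k)/((2*k)))**2 = ((2*k)*(1/(2*k)))**2 = 1**2 = 1)
(7*X(6))*7 = (7*1)*7 = 7*7 = 49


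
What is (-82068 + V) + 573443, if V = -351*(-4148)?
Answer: 1947323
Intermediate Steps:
V = 1455948
(-82068 + V) + 573443 = (-82068 + 1455948) + 573443 = 1373880 + 573443 = 1947323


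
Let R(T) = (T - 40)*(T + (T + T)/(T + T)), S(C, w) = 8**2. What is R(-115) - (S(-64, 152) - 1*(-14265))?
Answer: 3341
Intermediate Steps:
S(C, w) = 64
R(T) = (1 + T)*(-40 + T) (R(T) = (-40 + T)*(T + (2*T)/((2*T))) = (-40 + T)*(T + (2*T)*(1/(2*T))) = (-40 + T)*(T + 1) = (-40 + T)*(1 + T) = (1 + T)*(-40 + T))
R(-115) - (S(-64, 152) - 1*(-14265)) = (-40 + (-115)**2 - 39*(-115)) - (64 - 1*(-14265)) = (-40 + 13225 + 4485) - (64 + 14265) = 17670 - 1*14329 = 17670 - 14329 = 3341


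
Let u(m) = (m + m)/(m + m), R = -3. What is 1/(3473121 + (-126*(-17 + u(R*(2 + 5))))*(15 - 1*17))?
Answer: 1/3469089 ≈ 2.8826e-7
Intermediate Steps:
u(m) = 1 (u(m) = (2*m)/((2*m)) = (2*m)*(1/(2*m)) = 1)
1/(3473121 + (-126*(-17 + u(R*(2 + 5))))*(15 - 1*17)) = 1/(3473121 + (-126*(-17 + 1))*(15 - 1*17)) = 1/(3473121 + (-126*(-16))*(15 - 17)) = 1/(3473121 + 2016*(-2)) = 1/(3473121 - 4032) = 1/3469089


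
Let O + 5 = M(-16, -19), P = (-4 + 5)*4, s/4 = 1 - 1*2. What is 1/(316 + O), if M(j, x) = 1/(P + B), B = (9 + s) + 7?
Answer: 16/4977 ≈ 0.0032148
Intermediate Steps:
s = -4 (s = 4*(1 - 1*2) = 4*(1 - 2) = 4*(-1) = -4)
B = 12 (B = (9 - 4) + 7 = 5 + 7 = 12)
P = 4 (P = 1*4 = 4)
M(j, x) = 1/16 (M(j, x) = 1/(4 + 12) = 1/16)
O = -79/16 (O = -5 + 1/16 = -79/16 ≈ -4.9375)
1/(316 + O) = 1/(316 - 79/16) = 1/(4977/16) = 16/4977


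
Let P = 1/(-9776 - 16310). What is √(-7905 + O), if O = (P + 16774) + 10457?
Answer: √13150944781010/26086 ≈ 139.02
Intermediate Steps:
P = -1/26086 (P = 1/(-26086) = -1/26086 ≈ -3.8335e-5)
O = 710347865/26086 (O = (-1/26086 + 16774) + 10457 = 437566563/26086 + 10457 = 710347865/26086 ≈ 27231.)
√(-7905 + O) = √(-7905 + 710347865/26086) = √(504138035/26086) = √13150944781010/26086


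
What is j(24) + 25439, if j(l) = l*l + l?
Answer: 26039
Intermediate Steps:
j(l) = l + l**2 (j(l) = l**2 + l = l + l**2)
j(24) + 25439 = 24*(1 + 24) + 25439 = 24*25 + 25439 = 600 + 25439 = 26039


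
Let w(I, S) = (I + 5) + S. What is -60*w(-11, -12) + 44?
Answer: 1124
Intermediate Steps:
w(I, S) = 5 + I + S (w(I, S) = (5 + I) + S = 5 + I + S)
-60*w(-11, -12) + 44 = -60*(5 - 11 - 12) + 44 = -60*(-18) + 44 = 1080 + 44 = 1124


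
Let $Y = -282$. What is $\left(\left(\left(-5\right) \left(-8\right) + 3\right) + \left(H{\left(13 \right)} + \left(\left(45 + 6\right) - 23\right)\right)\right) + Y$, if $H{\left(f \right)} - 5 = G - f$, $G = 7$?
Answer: $-212$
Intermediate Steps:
$H{\left(f \right)} = 12 - f$ ($H{\left(f \right)} = 5 - \left(-7 + f\right) = 12 - f$)
$\left(\left(\left(-5\right) \left(-8\right) + 3\right) + \left(H{\left(13 \right)} + \left(\left(45 + 6\right) - 23\right)\right)\right) + Y = \left(\left(\left(-5\right) \left(-8\right) + 3\right) + \left(\left(12 - 13\right) + \left(\left(45 + 6\right) - 23\right)\right)\right) - 282 = \left(\left(40 + 3\right) + \left(\left(12 - 13\right) + \left(51 - 23\right)\right)\right) - 282 = \left(43 + \left(-1 + 28\right)\right) - 282 = \left(43 + 27\right) - 282 = 70 - 282 = -212$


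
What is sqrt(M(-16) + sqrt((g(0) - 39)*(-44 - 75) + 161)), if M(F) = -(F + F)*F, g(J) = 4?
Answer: sqrt(-512 + sqrt(4326)) ≈ 21.124*I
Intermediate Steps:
M(F) = -2*F**2 (M(F) = -2*F*F = -2*F**2)
sqrt(M(-16) + sqrt((g(0) - 39)*(-44 - 75) + 161)) = sqrt(-2*(-16)**2 + sqrt((4 - 39)*(-44 - 75) + 161)) = sqrt(-2*256 + sqrt(-35*(-119) + 161)) = sqrt(-512 + sqrt(4165 + 161)) = sqrt(-512 + sqrt(4326))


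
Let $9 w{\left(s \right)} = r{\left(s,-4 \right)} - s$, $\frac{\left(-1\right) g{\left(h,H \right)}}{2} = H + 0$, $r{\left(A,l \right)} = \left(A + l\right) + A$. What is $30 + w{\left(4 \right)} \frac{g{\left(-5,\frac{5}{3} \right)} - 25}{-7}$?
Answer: $30$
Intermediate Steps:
$r{\left(A,l \right)} = l + 2 A$
$g{\left(h,H \right)} = - 2 H$ ($g{\left(h,H \right)} = - 2 \left(H + 0\right) = - 2 H$)
$w{\left(s \right)} = - \frac{4}{9} + \frac{s}{9}$ ($w{\left(s \right)} = \frac{\left(-4 + 2 s\right) - s}{9} = \frac{-4 + s}{9} = - \frac{4}{9} + \frac{s}{9}$)
$30 + w{\left(4 \right)} \frac{g{\left(-5,\frac{5}{3} \right)} - 25}{-7} = 30 + \left(- \frac{4}{9} + \frac{1}{9} \cdot 4\right) \frac{- 2 \cdot \frac{5}{3} - 25}{-7} = 30 + \left(- \frac{4}{9} + \frac{4}{9}\right) \left(- 2 \cdot 5 \cdot \frac{1}{3} - 25\right) \left(- \frac{1}{7}\right) = 30 + 0 \left(\left(-2\right) \frac{5}{3} - 25\right) \left(- \frac{1}{7}\right) = 30 + 0 \left(- \frac{10}{3} - 25\right) \left(- \frac{1}{7}\right) = 30 + 0 \left(\left(- \frac{85}{3}\right) \left(- \frac{1}{7}\right)\right) = 30 + 0 \cdot \frac{85}{21} = 30 + 0 = 30$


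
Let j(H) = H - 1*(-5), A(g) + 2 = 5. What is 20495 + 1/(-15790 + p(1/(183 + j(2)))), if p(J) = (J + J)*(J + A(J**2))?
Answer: 5841257981805/285008929 ≈ 20495.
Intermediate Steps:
A(g) = 3 (A(g) = -2 + 5 = 3)
j(H) = 5 + H (j(H) = H + 5 = 5 + H)
p(J) = 2*J*(3 + J) (p(J) = (J + J)*(J + 3) = (2*J)*(3 + J) = 2*J*(3 + J))
20495 + 1/(-15790 + p(1/(183 + j(2)))) = 20495 + 1/(-15790 + 2*(3 + 1/(183 + (5 + 2)))/(183 + (5 + 2))) = 20495 + 1/(-15790 + 2*(3 + 1/(183 + 7))/(183 + 7)) = 20495 + 1/(-15790 + 2*(3 + 1/190)/190) = 20495 + 1/(-15790 + 2*(1/190)*(3 + 1/190)) = 20495 + 1/(-15790 + 2*(1/190)*(571/190)) = 20495 + 1/(-15790 + 571/18050) = 20495 + 1/(-285008929/18050) = 20495 - 18050/285008929 = 5841257981805/285008929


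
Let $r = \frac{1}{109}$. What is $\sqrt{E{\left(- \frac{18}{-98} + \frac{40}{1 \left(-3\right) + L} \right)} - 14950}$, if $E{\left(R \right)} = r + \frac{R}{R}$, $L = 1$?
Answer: $\frac{16 i \sqrt{693785}}{109} \approx 122.27 i$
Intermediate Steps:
$r = \frac{1}{109} \approx 0.0091743$
$E{\left(R \right)} = \frac{110}{109}$ ($E{\left(R \right)} = \frac{1}{109} + \frac{R}{R} = \frac{1}{109} + 1 = \frac{110}{109}$)
$\sqrt{E{\left(- \frac{18}{-98} + \frac{40}{1 \left(-3\right) + L} \right)} - 14950} = \sqrt{\frac{110}{109} - 14950} = \sqrt{- \frac{1629440}{109}} = \frac{16 i \sqrt{693785}}{109}$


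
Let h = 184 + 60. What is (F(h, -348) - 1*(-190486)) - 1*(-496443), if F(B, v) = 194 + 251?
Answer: 687374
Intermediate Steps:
h = 244
F(B, v) = 445
(F(h, -348) - 1*(-190486)) - 1*(-496443) = (445 - 1*(-190486)) - 1*(-496443) = (445 + 190486) + 496443 = 190931 + 496443 = 687374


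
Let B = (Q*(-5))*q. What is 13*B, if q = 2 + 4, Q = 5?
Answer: -1950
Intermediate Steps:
q = 6
B = -150 (B = (5*(-5))*6 = -25*6 = -150)
13*B = 13*(-150) = -1950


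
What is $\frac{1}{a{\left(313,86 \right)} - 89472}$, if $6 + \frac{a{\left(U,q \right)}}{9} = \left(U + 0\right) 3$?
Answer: $- \frac{1}{81075} \approx -1.2334 \cdot 10^{-5}$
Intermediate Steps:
$a{\left(U,q \right)} = -54 + 27 U$ ($a{\left(U,q \right)} = -54 + 9 \left(U + 0\right) 3 = -54 + 9 U 3 = -54 + 9 \cdot 3 U = -54 + 27 U$)
$\frac{1}{a{\left(313,86 \right)} - 89472} = \frac{1}{\left(-54 + 27 \cdot 313\right) - 89472} = \frac{1}{\left(-54 + 8451\right) - 89472} = \frac{1}{8397 - 89472} = \frac{1}{-81075} = - \frac{1}{81075}$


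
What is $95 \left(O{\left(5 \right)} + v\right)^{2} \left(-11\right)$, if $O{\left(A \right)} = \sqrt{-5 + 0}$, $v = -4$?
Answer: $-11495 + 8360 i \sqrt{5} \approx -11495.0 + 18694.0 i$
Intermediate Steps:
$O{\left(A \right)} = i \sqrt{5}$ ($O{\left(A \right)} = \sqrt{-5} = i \sqrt{5}$)
$95 \left(O{\left(5 \right)} + v\right)^{2} \left(-11\right) = 95 \left(i \sqrt{5} - 4\right)^{2} \left(-11\right) = 95 \left(-4 + i \sqrt{5}\right)^{2} \left(-11\right) = - 1045 \left(-4 + i \sqrt{5}\right)^{2}$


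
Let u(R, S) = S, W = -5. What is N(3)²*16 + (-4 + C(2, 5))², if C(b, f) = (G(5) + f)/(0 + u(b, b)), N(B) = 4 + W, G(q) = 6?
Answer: 73/4 ≈ 18.250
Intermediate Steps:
N(B) = -1 (N(B) = 4 - 5 = -1)
C(b, f) = (6 + f)/b (C(b, f) = (6 + f)/(0 + b) = (6 + f)/b)
N(3)²*16 + (-4 + C(2, 5))² = (-1)²*16 + (-4 + (6 + 5)/2)² = 1*16 + (-4 + (½)*11)² = 16 + (-4 + 11/2)² = 16 + (3/2)² = 16 + 9/4 = 73/4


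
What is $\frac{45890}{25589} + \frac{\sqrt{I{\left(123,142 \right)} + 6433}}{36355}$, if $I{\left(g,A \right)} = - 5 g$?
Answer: $\frac{45890}{25589} + \frac{\sqrt{5818}}{36355} \approx 1.7954$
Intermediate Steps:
$\frac{45890}{25589} + \frac{\sqrt{I{\left(123,142 \right)} + 6433}}{36355} = \frac{45890}{25589} + \frac{\sqrt{\left(-5\right) 123 + 6433}}{36355} = 45890 \cdot \frac{1}{25589} + \sqrt{-615 + 6433} \cdot \frac{1}{36355} = \frac{45890}{25589} + \sqrt{5818} \cdot \frac{1}{36355} = \frac{45890}{25589} + \frac{\sqrt{5818}}{36355}$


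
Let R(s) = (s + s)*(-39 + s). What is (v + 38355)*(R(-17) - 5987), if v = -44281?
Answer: 24195858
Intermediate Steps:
R(s) = 2*s*(-39 + s) (R(s) = (2*s)*(-39 + s) = 2*s*(-39 + s))
(v + 38355)*(R(-17) - 5987) = (-44281 + 38355)*(2*(-17)*(-39 - 17) - 5987) = -5926*(2*(-17)*(-56) - 5987) = -5926*(1904 - 5987) = -5926*(-4083) = 24195858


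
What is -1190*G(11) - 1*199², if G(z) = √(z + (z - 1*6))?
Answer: -44361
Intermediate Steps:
G(z) = √(-6 + 2*z) (G(z) = √(z + (z - 6)) = √(z + (-6 + z)) = √(-6 + 2*z))
-1190*G(11) - 1*199² = -1190*√(-6 + 2*11) - 1*199² = -1190*√(-6 + 22) - 1*39601 = -1190*√16 - 39601 = -1190*4 - 39601 = -4760 - 39601 = -44361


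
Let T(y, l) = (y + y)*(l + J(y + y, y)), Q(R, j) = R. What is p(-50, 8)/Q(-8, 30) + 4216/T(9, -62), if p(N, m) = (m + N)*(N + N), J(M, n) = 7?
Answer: -261983/495 ≈ -529.26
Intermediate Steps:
p(N, m) = 2*N*(N + m) (p(N, m) = (N + m)*(2*N) = 2*N*(N + m))
T(y, l) = 2*y*(7 + l) (T(y, l) = (y + y)*(l + 7) = (2*y)*(7 + l) = 2*y*(7 + l))
p(-50, 8)/Q(-8, 30) + 4216/T(9, -62) = (2*(-50)*(-50 + 8))/(-8) + 4216/((2*9*(7 - 62))) = (2*(-50)*(-42))*(-⅛) + 4216/((2*9*(-55))) = 4200*(-⅛) + 4216/(-990) = -525 + 4216*(-1/990) = -525 - 2108/495 = -261983/495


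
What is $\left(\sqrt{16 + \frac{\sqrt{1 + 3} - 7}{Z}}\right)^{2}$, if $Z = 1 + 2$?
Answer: $\frac{43}{3} \approx 14.333$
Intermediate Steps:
$Z = 3$
$\left(\sqrt{16 + \frac{\sqrt{1 + 3} - 7}{Z}}\right)^{2} = \left(\sqrt{16 + \frac{\sqrt{1 + 3} - 7}{3}}\right)^{2} = \left(\sqrt{16 + \left(\sqrt{4} - 7\right) \frac{1}{3}}\right)^{2} = \left(\sqrt{16 + \left(2 - 7\right) \frac{1}{3}}\right)^{2} = \left(\sqrt{16 - \frac{5}{3}}\right)^{2} = \left(\sqrt{\frac{43}{3}}\right)^{2} = \left(\frac{\sqrt{129}}{3}\right)^{2} = \frac{43}{3}$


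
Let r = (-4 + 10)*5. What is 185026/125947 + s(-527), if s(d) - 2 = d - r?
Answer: -69715559/125947 ≈ -553.53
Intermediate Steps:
r = 30 (r = 6*5 = 30)
s(d) = -28 + d (s(d) = 2 + (d - 1*30) = 2 + (d - 30) = 2 + (-30 + d) = -28 + d)
185026/125947 + s(-527) = 185026/125947 + (-28 - 527) = 185026*(1/125947) - 555 = 185026/125947 - 555 = -69715559/125947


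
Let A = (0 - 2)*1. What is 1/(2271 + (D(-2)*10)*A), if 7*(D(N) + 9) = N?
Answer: 7/17197 ≈ 0.00040705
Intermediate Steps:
D(N) = -9 + N/7
A = -2 (A = -2*1 = -2)
1/(2271 + (D(-2)*10)*A) = 1/(2271 + ((-9 + (⅐)*(-2))*10)*(-2)) = 1/(2271 + ((-9 - 2/7)*10)*(-2)) = 1/(2271 - 65/7*10*(-2)) = 1/(2271 - 650/7*(-2)) = 1/(2271 + 1300/7) = 1/(17197/7) = 7/17197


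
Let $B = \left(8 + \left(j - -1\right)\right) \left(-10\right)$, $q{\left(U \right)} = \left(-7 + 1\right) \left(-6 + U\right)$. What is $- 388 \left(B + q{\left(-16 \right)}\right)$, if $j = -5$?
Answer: $-35696$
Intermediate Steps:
$q{\left(U \right)} = 36 - 6 U$ ($q{\left(U \right)} = - 6 \left(-6 + U\right) = 36 - 6 U$)
$B = -40$ ($B = \left(8 - 4\right) \left(-10\right) = 4 \left(-10\right) = -40$)
$- 388 \left(B + q{\left(-16 \right)}\right) = - 388 \left(-40 + \left(36 - -96\right)\right) = - 388 \left(-40 + \left(36 + 96\right)\right) = - 388 \left(-40 + 132\right) = \left(-388\right) 92 = -35696$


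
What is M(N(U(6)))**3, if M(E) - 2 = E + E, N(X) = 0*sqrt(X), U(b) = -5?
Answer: 8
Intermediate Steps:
N(X) = 0
M(E) = 2 + 2*E (M(E) = 2 + (E + E) = 2 + 2*E)
M(N(U(6)))**3 = (2 + 2*0)**3 = (2 + 0)**3 = 2**3 = 8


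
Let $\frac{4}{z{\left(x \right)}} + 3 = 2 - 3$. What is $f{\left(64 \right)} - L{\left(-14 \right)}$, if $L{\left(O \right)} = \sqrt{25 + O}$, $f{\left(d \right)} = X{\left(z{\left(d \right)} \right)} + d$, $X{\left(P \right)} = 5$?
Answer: $69 - \sqrt{11} \approx 65.683$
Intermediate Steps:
$z{\left(x \right)} = -1$ ($z{\left(x \right)} = \frac{4}{-3 + \left(2 - 3\right)} = \frac{4}{-3 - 1} = \frac{4}{-4} = 4 \left(- \frac{1}{4}\right) = -1$)
$f{\left(d \right)} = 5 + d$
$f{\left(64 \right)} - L{\left(-14 \right)} = \left(5 + 64\right) - \sqrt{25 - 14} = 69 - \sqrt{11}$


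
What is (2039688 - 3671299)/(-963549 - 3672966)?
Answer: 1631611/4636515 ≈ 0.35190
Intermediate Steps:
(2039688 - 3671299)/(-963549 - 3672966) = -1631611/(-4636515) = -1631611*(-1/4636515) = 1631611/4636515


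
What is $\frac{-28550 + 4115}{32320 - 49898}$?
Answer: $\frac{24435}{17578} \approx 1.3901$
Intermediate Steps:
$\frac{-28550 + 4115}{32320 - 49898} = - \frac{24435}{-17578} = \left(-24435\right) \left(- \frac{1}{17578}\right) = \frac{24435}{17578}$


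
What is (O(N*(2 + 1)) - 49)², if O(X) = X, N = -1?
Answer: 2704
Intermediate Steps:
(O(N*(2 + 1)) - 49)² = (-(2 + 1) - 49)² = (-1*3 - 49)² = (-3 - 49)² = (-52)² = 2704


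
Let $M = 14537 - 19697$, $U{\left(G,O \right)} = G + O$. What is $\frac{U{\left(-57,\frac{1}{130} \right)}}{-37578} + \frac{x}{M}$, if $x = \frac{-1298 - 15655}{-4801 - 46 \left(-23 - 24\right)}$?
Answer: $\frac{23169683}{85284774120} \approx 0.00027167$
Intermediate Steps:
$M = -5160$
$x = \frac{16953}{2639}$ ($x = - \frac{16953}{-4801 - -2162} = - \frac{16953}{-4801 + 2162} = - \frac{16953}{-2639} = \left(-16953\right) \left(- \frac{1}{2639}\right) = \frac{16953}{2639} \approx 6.424$)
$\frac{U{\left(-57,\frac{1}{130} \right)}}{-37578} + \frac{x}{M} = \frac{-57 + \frac{1}{130}}{-37578} + \frac{16953}{2639 \left(-5160\right)} = \left(-57 + \frac{1}{130}\right) \left(- \frac{1}{37578}\right) + \frac{16953}{2639} \left(- \frac{1}{5160}\right) = \left(- \frac{7409}{130}\right) \left(- \frac{1}{37578}\right) - \frac{5651}{4539080} = \frac{7409}{4885140} - \frac{5651}{4539080} = \frac{23169683}{85284774120}$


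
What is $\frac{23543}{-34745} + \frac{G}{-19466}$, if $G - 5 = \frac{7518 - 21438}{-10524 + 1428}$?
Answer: $- \frac{173777160277}{256335198430} \approx -0.67793$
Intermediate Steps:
$G = \frac{2475}{379}$ ($G = 5 + \frac{7518 - 21438}{-10524 + 1428} = 5 - \frac{13920}{-9096} = 5 - - \frac{580}{379} = 5 + \frac{580}{379} = \frac{2475}{379} \approx 6.5303$)
$\frac{23543}{-34745} + \frac{G}{-19466} = \frac{23543}{-34745} + \frac{2475}{379 \left(-19466\right)} = 23543 \left(- \frac{1}{34745}\right) + \frac{2475}{379} \left(- \frac{1}{19466}\right) = - \frac{23543}{34745} - \frac{2475}{7377614} = - \frac{173777160277}{256335198430}$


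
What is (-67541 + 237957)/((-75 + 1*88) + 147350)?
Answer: 170416/147363 ≈ 1.1564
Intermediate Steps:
(-67541 + 237957)/((-75 + 1*88) + 147350) = 170416/((-75 + 88) + 147350) = 170416/(13 + 147350) = 170416/147363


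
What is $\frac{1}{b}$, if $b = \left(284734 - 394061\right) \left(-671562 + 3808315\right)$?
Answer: $- \frac{1}{342931795231} \approx -2.916 \cdot 10^{-12}$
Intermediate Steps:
$b = -342931795231$ ($b = \left(-109327\right) 3136753 = -342931795231$)
$\frac{1}{b} = \frac{1}{-342931795231} = - \frac{1}{342931795231}$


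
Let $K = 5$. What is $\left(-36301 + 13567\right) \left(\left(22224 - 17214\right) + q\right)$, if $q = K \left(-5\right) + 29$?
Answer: $-113988276$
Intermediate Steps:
$q = 4$ ($q = 5 \left(-5\right) + 29 = -25 + 29 = 4$)
$\left(-36301 + 13567\right) \left(\left(22224 - 17214\right) + q\right) = \left(-36301 + 13567\right) \left(\left(22224 - 17214\right) + 4\right) = - 22734 \left(5010 + 4\right) = \left(-22734\right) 5014 = -113988276$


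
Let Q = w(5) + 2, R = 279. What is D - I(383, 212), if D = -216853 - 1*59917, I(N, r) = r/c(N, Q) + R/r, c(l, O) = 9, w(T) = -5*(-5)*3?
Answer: -528124615/1908 ≈ -2.7680e+5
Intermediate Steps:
w(T) = 75 (w(T) = 25*3 = 75)
Q = 77 (Q = 75 + 2 = 77)
I(N, r) = 279/r + r/9 (I(N, r) = r/9 + 279/r = 279/r + r/9)
D = -276770 (D = -216853 - 59917 = -276770)
D - I(383, 212) = -276770 - (279/212 + (1/9)*212) = -276770 - (279*(1/212) + 212/9) = -276770 - (279/212 + 212/9) = -276770 - 1*47455/1908 = -276770 - 47455/1908 = -528124615/1908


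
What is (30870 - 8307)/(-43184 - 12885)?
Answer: -22563/56069 ≈ -0.40241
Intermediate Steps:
(30870 - 8307)/(-43184 - 12885) = 22563/(-56069) = 22563*(-1/56069) = -22563/56069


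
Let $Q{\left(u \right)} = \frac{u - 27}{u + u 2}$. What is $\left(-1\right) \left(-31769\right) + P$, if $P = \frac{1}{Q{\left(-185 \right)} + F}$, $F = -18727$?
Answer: $\frac{330183889382}{10393273} \approx 31769.0$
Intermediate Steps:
$Q{\left(u \right)} = \frac{-27 + u}{3 u}$ ($Q{\left(u \right)} = \frac{-27 + u}{u + 2 u} = \frac{-27 + u}{3 u}$)
$P = - \frac{555}{10393273}$ ($P = \frac{1}{\frac{-27 - 185}{3 \left(-185\right)} - 18727} = \frac{1}{\frac{1}{3} \left(- \frac{1}{185}\right) \left(-212\right) - 18727} = \frac{1}{\frac{212}{555} - 18727} = \frac{1}{- \frac{10393273}{555}} = - \frac{555}{10393273} \approx -5.34 \cdot 10^{-5}$)
$\left(-1\right) \left(-31769\right) + P = \left(-1\right) \left(-31769\right) - \frac{555}{10393273} = 31769 - \frac{555}{10393273} = \frac{330183889382}{10393273}$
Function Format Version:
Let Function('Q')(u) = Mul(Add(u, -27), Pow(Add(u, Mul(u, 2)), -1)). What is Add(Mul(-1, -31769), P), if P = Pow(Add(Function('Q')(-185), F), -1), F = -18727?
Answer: Rational(330183889382, 10393273) ≈ 31769.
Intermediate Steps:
Function('Q')(u) = Mul(Rational(1, 3), Pow(u, -1), Add(-27, u)) (Function('Q')(u) = Mul(Add(-27, u), Pow(Add(u, Mul(2, u)), -1)) = Mul(Add(-27, u), Pow(Mul(3, u), -1)) = Mul(Add(-27, u), Mul(Rational(1, 3), Pow(u, -1))) = Mul(Rational(1, 3), Pow(u, -1), Add(-27, u)))
P = Rational(-555, 10393273) (P = Pow(Add(Mul(Rational(1, 3), Pow(-185, -1), Add(-27, -185)), -18727), -1) = Pow(Add(Mul(Rational(1, 3), Rational(-1, 185), -212), -18727), -1) = Pow(Add(Rational(212, 555), -18727), -1) = Pow(Rational(-10393273, 555), -1) = Rational(-555, 10393273) ≈ -5.3400e-5)
Add(Mul(-1, -31769), P) = Add(Mul(-1, -31769), Rational(-555, 10393273)) = Add(31769, Rational(-555, 10393273)) = Rational(330183889382, 10393273)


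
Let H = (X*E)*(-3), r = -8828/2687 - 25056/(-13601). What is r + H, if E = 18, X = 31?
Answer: -2111398586/1260203 ≈ -1675.4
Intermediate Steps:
r = -1818764/1260203 (r = -8828*1/2687 - 25056*(-1/13601) = -8828/2687 + 864/469 = -1818764/1260203 ≈ -1.4432)
H = -1674 (H = (31*18)*(-3) = 558*(-3) = -1674)
r + H = -1818764/1260203 - 1674 = -2111398586/1260203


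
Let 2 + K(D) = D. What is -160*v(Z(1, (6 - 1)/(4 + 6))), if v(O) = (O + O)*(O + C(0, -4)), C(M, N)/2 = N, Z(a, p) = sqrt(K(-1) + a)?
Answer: 640 + 2560*I*sqrt(2) ≈ 640.0 + 3620.4*I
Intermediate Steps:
K(D) = -2 + D
Z(a, p) = sqrt(-3 + a) (Z(a, p) = sqrt((-2 - 1) + a) = sqrt(-3 + a))
C(M, N) = 2*N
v(O) = 2*O*(-8 + O) (v(O) = (O + O)*(O + 2*(-4)) = (2*O)*(O - 8) = (2*O)*(-8 + O) = 2*O*(-8 + O))
-160*v(Z(1, (6 - 1)/(4 + 6))) = -320*sqrt(-3 + 1)*(-8 + sqrt(-3 + 1)) = -320*sqrt(-2)*(-8 + sqrt(-2)) = -320*I*sqrt(2)*(-8 + I*sqrt(2))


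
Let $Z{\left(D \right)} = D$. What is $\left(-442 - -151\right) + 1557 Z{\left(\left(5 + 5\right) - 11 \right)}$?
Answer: $-1848$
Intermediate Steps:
$\left(-442 - -151\right) + 1557 Z{\left(\left(5 + 5\right) - 11 \right)} = \left(-442 - -151\right) + 1557 \left(\left(5 + 5\right) - 11\right) = \left(-442 + 151\right) + 1557 \left(10 - 11\right) = -291 + 1557 \left(-1\right) = -291 - 1557 = -1848$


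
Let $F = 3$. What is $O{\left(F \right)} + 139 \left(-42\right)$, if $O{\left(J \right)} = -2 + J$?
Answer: $-5837$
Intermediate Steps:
$O{\left(F \right)} + 139 \left(-42\right) = \left(-2 + 3\right) + 139 \left(-42\right) = 1 - 5838 = -5837$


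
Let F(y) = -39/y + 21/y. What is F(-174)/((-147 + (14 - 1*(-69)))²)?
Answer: 3/118784 ≈ 2.5256e-5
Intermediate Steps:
F(y) = -18/y
F(-174)/((-147 + (14 - 1*(-69)))²) = (-18/(-174))/((-147 + (14 - 1*(-69)))²) = (-18*(-1/174))/((-147 + (14 + 69))²) = 3/(29*((-147 + 83)²)) = 3/(29*((-64)²)) = (3/29)/4096 = (3/29)*(1/4096) = 3/118784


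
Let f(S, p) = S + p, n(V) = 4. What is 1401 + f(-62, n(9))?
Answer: 1343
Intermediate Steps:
1401 + f(-62, n(9)) = 1401 + (-62 + 4) = 1401 - 58 = 1343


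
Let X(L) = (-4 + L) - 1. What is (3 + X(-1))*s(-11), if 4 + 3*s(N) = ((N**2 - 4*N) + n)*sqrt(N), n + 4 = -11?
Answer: 4 - 150*I*sqrt(11) ≈ 4.0 - 497.49*I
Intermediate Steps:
n = -15 (n = -4 - 11 = -15)
s(N) = -4/3 + sqrt(N)*(-15 + N**2 - 4*N)/3 (s(N) = -4/3 + (((N**2 - 4*N) - 15)*sqrt(N))/3 = -4/3 + ((-15 + N**2 - 4*N)*sqrt(N))/3 = -4/3 + (sqrt(N)*(-15 + N**2 - 4*N))/3 = -4/3 + sqrt(N)*(-15 + N**2 - 4*N)/3)
X(L) = -5 + L
(3 + X(-1))*s(-11) = (3 + (-5 - 1))*(-4/3 - 5*I*sqrt(11) - (-44)*I*sqrt(11)/3 + (-11)**(5/2)/3) = (3 - 6)*(-4/3 - 5*I*sqrt(11) - (-44)*I*sqrt(11)/3 + (121*I*sqrt(11))/3) = -3*(-4/3 - 5*I*sqrt(11) + 44*I*sqrt(11)/3 + 121*I*sqrt(11)/3) = -3*(-4/3 + 50*I*sqrt(11)) = 4 - 150*I*sqrt(11)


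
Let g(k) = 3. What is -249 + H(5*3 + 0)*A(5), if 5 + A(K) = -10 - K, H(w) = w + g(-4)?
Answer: -609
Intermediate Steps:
H(w) = 3 + w (H(w) = w + 3 = 3 + w)
A(K) = -15 - K (A(K) = -5 + (-10 - K) = -15 - K)
-249 + H(5*3 + 0)*A(5) = -249 + (3 + (5*3 + 0))*(-15 - 1*5) = -249 + (3 + (15 + 0))*(-15 - 5) = -249 + (3 + 15)*(-20) = -249 + 18*(-20) = -249 - 360 = -609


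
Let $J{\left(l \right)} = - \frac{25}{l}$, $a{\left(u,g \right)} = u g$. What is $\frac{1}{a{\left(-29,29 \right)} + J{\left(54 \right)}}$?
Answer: $- \frac{54}{45439} \approx -0.0011884$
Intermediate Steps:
$a{\left(u,g \right)} = g u$
$\frac{1}{a{\left(-29,29 \right)} + J{\left(54 \right)}} = \frac{1}{29 \left(-29\right) - \frac{25}{54}} = \frac{1}{-841 - \frac{25}{54}} = \frac{1}{- \frac{45439}{54}} = - \frac{54}{45439}$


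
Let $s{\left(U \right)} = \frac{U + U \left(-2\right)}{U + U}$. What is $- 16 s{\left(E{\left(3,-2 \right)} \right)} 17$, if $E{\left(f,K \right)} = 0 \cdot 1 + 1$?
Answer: $136$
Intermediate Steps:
$E{\left(f,K \right)} = 1$ ($E{\left(f,K \right)} = 0 + 1 = 1$)
$s{\left(U \right)} = - \frac{1}{2}$ ($s{\left(U \right)} = \frac{U - 2 U}{2 U} = - U \frac{1}{2 U} = - \frac{1}{2}$)
$- 16 s{\left(E{\left(3,-2 \right)} \right)} 17 = \left(-16\right) \left(- \frac{1}{2}\right) 17 = 8 \cdot 17 = 136$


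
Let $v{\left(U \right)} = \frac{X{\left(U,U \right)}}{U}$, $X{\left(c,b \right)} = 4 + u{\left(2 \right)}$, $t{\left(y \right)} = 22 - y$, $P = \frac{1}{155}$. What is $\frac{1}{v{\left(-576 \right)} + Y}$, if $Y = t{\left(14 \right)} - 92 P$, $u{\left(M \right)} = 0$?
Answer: $\frac{22320}{165157} \approx 0.13514$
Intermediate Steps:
$P = \frac{1}{155} \approx 0.0064516$
$X{\left(c,b \right)} = 4$ ($X{\left(c,b \right)} = 4 + 0 = 4$)
$v{\left(U \right)} = \frac{4}{U}$
$Y = \frac{1148}{155}$ ($Y = \left(22 - 14\right) - \frac{92}{155} = 8 - \frac{92}{155} = \frac{1148}{155} \approx 7.4064$)
$\frac{1}{v{\left(-576 \right)} + Y} = \frac{1}{\frac{4}{-576} + \frac{1148}{155}} = \frac{1}{4 \left(- \frac{1}{576}\right) + \frac{1148}{155}} = \frac{1}{- \frac{1}{144} + \frac{1148}{155}} = \frac{1}{\frac{165157}{22320}} = \frac{22320}{165157}$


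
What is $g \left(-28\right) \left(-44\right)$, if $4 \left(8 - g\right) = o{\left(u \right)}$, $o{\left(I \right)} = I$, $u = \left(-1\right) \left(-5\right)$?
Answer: $8316$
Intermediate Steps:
$u = 5$
$g = \frac{27}{4}$ ($g = 8 - \frac{5}{4} = \frac{27}{4} \approx 6.75$)
$g \left(-28\right) \left(-44\right) = \frac{27}{4} \left(-28\right) \left(-44\right) = \left(-189\right) \left(-44\right) = 8316$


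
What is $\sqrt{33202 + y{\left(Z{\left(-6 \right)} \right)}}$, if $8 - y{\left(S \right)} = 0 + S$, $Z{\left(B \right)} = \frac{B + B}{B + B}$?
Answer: $\sqrt{33209} \approx 182.23$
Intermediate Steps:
$Z{\left(B \right)} = 1$ ($Z{\left(B \right)} = \frac{2 B}{2 B} = 2 B \frac{1}{2 B} = 1$)
$y{\left(S \right)} = 8 - S$ ($y{\left(S \right)} = 8 - \left(0 + S\right) = 8 - S$)
$\sqrt{33202 + y{\left(Z{\left(-6 \right)} \right)}} = \sqrt{33202 + \left(8 - 1\right)} = \sqrt{33202 + 7} = \sqrt{33209}$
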